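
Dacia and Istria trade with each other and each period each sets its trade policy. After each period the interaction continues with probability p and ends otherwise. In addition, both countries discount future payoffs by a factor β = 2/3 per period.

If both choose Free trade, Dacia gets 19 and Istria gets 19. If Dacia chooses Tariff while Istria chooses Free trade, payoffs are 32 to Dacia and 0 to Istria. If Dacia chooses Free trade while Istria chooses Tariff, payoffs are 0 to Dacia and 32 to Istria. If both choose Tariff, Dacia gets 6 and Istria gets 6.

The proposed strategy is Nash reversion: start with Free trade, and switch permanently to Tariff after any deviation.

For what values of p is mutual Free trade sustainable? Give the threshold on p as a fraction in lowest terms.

3/4

With continuation probability p and discount β, the effective per-period discount factor is βp.
Grim-trigger IC: βp ≥ (32−19)/(32−6) = 1/2.
So p ≥ (1/2)/(2/3) = 3/4.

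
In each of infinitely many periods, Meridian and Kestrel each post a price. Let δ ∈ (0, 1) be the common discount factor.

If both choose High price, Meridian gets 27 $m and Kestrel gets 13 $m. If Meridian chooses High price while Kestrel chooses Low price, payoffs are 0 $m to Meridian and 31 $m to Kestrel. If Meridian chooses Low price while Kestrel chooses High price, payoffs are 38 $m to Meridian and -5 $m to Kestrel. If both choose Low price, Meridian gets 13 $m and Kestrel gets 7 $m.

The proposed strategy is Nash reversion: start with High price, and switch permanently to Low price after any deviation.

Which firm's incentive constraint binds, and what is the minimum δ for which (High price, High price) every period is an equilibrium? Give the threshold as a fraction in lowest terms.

Kestrel; δ ≥ 3/4

Meridian's threshold: (38−27)/(38−13) = 11/25.
Kestrel's threshold: (31−13)/(31−7) = 3/4.
11/25 < 3/4, so Kestrel binds and δ* = 3/4.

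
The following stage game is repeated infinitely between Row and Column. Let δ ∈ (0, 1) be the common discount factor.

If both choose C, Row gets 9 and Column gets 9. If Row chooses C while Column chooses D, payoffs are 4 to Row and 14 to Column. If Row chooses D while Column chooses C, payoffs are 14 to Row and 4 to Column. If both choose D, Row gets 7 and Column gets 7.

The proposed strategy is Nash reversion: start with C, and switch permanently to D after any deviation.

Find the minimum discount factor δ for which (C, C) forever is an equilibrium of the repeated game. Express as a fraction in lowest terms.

5/7

9/(1−δ) ≥ 14 + 7δ/(1−δ)
9 ≥ 14 − 7δ
δ ≥ 5/7.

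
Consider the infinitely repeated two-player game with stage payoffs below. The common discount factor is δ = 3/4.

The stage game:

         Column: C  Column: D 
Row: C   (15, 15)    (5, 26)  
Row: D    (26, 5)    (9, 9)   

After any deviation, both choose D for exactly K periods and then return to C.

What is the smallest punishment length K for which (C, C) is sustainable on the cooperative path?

4

Need Σ_{k=1}^{K} δ^k ≥ (26−15)/(15−9) = 1.8333 at δ = 3/4.
At K = 3 the sum is 1.7344 < 1.8333; at K = 4 it is 2.0508 ≥ 1.8333.
So the minimum punishment length is K = 4.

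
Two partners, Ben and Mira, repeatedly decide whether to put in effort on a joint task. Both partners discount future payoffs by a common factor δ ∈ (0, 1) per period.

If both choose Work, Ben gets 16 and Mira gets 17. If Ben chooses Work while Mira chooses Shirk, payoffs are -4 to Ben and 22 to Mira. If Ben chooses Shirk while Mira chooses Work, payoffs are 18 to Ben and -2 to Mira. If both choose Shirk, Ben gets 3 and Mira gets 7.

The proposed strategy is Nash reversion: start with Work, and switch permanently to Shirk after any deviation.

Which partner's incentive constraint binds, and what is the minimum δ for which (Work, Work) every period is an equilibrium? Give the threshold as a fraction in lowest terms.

Ben: cooperation gives 16 each period; deviation gives 18 once then 3 forever.
  16/(1−δ) ≥ 18 + 3δ/(1−δ) ⇒ δ ≥ 2/15.
Mira: cooperation gives 17 each period; deviation gives 22 once then 7 forever.
  δ ≥ 5/15 = 1/3.
Both must hold, so the binding constraint is Mira's: δ ≥ 1/3.

Mira; δ ≥ 1/3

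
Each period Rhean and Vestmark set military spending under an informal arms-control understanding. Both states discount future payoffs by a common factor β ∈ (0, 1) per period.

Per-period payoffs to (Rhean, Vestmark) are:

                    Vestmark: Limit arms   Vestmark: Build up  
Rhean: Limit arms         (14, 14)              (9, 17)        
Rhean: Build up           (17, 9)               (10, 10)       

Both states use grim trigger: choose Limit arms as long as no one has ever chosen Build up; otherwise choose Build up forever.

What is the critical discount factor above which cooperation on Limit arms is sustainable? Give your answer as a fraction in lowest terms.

Under grim trigger the critical discount factor is (T−C)/(T−P) with T = 17, C = 14, P = 10.
β* = (17−14)/(17−10) = 3/7.

3/7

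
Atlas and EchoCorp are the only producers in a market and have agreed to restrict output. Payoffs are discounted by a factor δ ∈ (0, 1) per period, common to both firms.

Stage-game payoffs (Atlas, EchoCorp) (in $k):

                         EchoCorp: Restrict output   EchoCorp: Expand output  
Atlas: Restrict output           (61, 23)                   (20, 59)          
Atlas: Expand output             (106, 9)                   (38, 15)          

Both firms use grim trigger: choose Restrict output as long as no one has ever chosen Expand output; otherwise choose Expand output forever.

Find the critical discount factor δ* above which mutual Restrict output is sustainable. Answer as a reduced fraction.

Atlas: cooperation gives 61 each period; deviation gives 106 once then 38 forever.
  61/(1−δ) ≥ 106 + 38δ/(1−δ) ⇒ δ ≥ 45/68.
EchoCorp: cooperation gives 23 each period; deviation gives 59 once then 15 forever.
  δ ≥ 36/44 = 9/11.
Both must hold, so the binding constraint is EchoCorp's: δ ≥ 9/11.

9/11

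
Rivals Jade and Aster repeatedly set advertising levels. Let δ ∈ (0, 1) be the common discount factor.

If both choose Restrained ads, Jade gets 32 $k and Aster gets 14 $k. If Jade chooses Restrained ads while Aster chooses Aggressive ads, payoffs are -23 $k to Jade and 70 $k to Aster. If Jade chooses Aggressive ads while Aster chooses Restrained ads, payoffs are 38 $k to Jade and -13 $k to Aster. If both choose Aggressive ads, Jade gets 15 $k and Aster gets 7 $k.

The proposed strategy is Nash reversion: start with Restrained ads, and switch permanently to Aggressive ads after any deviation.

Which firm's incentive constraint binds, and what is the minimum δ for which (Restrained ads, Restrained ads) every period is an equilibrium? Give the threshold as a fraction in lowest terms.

Jade: cooperation gives 32 each period; deviation gives 38 once then 15 forever.
  32/(1−δ) ≥ 38 + 15δ/(1−δ) ⇒ δ ≥ 6/23.
Aster: cooperation gives 14 each period; deviation gives 70 once then 7 forever.
  δ ≥ 56/63 = 8/9.
Both must hold, so the binding constraint is Aster's: δ ≥ 8/9.

Aster; δ ≥ 8/9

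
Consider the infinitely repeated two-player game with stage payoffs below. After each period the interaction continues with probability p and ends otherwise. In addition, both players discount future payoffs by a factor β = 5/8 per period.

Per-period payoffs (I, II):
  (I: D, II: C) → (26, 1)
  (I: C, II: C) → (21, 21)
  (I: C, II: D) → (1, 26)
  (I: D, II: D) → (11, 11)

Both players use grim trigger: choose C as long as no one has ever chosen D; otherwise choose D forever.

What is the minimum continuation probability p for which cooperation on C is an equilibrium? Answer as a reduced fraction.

8/15

With continuation probability p and discount β, the effective per-period discount factor is βp.
Grim-trigger IC: βp ≥ (26−21)/(26−11) = 1/3.
So p ≥ (1/3)/(5/8) = 8/15.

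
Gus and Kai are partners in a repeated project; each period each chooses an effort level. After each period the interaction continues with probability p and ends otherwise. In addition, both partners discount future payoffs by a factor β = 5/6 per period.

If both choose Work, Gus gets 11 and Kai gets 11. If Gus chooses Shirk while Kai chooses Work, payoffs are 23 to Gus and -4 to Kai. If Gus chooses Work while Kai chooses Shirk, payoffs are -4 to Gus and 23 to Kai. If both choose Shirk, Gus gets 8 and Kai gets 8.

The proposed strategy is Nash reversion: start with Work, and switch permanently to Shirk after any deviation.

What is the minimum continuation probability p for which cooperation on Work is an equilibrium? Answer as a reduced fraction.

With continuation probability p and discount β, the effective per-period discount factor is βp.
Grim-trigger IC: βp ≥ (23−11)/(23−8) = 4/5.
So p ≥ (4/5)/(5/6) = 24/25.

24/25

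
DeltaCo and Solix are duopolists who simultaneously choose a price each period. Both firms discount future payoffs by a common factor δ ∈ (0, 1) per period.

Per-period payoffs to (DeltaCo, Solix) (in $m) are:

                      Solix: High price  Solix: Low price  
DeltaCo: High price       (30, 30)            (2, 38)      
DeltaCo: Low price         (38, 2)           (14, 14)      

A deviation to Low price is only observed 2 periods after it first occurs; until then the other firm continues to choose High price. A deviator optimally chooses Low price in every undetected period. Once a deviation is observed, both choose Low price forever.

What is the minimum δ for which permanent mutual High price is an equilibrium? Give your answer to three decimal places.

0.577

The best deviation is to choose Low price for all 2 undetected periods, earning 38 each, then 14 forever once detected.
Deviation value: 38(1−δ^2)/(1−δ) + 14δ^2/(1−δ); cooperation value: 30/(1−δ).
IC: 30 ≥ 38(1−δ^2) + 14δ^2 = 38 − 24δ^2.
So δ^2 ≥ 8/24 = 1/3, giving δ ≥ (1/3)^(1/2) ≈ 0.577.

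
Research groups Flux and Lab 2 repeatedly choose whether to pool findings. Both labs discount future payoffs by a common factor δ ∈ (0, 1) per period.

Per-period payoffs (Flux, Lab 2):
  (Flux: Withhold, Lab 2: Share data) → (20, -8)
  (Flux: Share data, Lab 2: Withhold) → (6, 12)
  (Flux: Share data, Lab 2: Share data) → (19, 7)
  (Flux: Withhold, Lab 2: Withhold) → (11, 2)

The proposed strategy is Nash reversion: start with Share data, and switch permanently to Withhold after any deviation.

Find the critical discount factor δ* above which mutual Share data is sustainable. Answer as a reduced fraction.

For Flux: deviation gain 20−19 = 1, per-period punishment loss 19−11 = 8. IC gives δ ≥ 1/9.
For Lab 2: gain 5, loss 5 per period, so δ ≥ 5/10 = 1/2.
The tighter constraint is Lab 2's, so cooperation needs δ ≥ 1/2.

1/2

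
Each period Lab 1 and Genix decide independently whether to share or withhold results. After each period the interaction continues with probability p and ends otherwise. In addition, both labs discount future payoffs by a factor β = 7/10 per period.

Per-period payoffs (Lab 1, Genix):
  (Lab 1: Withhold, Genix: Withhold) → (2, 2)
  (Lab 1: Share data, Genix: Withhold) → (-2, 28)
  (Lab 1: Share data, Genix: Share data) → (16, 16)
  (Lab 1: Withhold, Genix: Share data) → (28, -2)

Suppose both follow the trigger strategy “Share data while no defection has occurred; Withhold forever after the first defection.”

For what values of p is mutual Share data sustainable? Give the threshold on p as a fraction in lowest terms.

With continuation probability p and discount β, the effective per-period discount factor is βp.
Grim-trigger IC: βp ≥ (28−16)/(28−2) = 6/13.
So p ≥ (6/13)/(7/10) = 60/91.

60/91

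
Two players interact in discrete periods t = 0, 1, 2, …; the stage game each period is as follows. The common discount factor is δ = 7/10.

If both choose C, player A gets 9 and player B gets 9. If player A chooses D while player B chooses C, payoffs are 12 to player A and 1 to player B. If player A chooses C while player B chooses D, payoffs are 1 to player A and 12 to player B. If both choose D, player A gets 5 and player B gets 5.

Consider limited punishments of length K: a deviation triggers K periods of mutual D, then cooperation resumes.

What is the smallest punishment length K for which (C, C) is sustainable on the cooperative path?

2

No profitable deviation requires (9−5)(δ+…+δ^K) ≥ 12−9, i.e. δ+…+δ^K ≥ 3/4 ≈ 0.7500.
With δ = 7/10, the partial sums are K=1: 0.7000, K=2: 1.1900.
K = 2 is the first length at which the sum reaches 0.7500.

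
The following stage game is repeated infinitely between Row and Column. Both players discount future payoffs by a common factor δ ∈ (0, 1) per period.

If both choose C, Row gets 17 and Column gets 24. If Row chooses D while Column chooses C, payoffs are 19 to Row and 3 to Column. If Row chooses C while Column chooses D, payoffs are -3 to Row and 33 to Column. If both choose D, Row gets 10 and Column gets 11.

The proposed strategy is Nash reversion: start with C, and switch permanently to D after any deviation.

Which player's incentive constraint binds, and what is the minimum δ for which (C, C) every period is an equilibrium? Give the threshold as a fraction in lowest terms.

Column; δ ≥ 9/22

Row: cooperation gives 17 each period; deviation gives 19 once then 10 forever.
  17/(1−δ) ≥ 19 + 10δ/(1−δ) ⇒ δ ≥ 2/9.
Column: cooperation gives 24 each period; deviation gives 33 once then 11 forever.
  δ ≥ 9/22.
Both must hold, so the binding constraint is Column's: δ ≥ 9/22.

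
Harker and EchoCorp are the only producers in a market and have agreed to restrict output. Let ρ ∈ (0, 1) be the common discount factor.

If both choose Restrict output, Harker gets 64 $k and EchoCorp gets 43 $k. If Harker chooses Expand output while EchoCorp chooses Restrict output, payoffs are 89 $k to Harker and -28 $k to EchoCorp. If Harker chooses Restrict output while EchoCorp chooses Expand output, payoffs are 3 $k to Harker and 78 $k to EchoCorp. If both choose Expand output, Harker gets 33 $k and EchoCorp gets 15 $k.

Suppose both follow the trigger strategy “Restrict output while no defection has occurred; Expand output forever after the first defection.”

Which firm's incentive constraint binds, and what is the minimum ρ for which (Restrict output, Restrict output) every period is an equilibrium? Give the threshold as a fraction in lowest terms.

EchoCorp; ρ ≥ 5/9

For Harker: deviation gain 89−64 = 25, per-period punishment loss 64−33 = 31. IC gives ρ ≥ 25/56.
For EchoCorp: gain 35, loss 28 per period, so ρ ≥ 35/63 = 5/9.
The tighter constraint is EchoCorp's, so cooperation needs ρ ≥ 5/9.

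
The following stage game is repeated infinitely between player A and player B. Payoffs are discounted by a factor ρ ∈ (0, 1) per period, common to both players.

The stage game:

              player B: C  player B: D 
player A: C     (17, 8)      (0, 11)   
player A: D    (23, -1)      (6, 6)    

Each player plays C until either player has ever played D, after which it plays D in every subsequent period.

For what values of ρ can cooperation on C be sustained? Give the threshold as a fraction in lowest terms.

player A's threshold: (23−17)/(23−6) = 6/17.
player B's threshold: (11−8)/(11−6) = 3/5.
6/17 < 3/5, so player B binds and ρ* = 3/5.

3/5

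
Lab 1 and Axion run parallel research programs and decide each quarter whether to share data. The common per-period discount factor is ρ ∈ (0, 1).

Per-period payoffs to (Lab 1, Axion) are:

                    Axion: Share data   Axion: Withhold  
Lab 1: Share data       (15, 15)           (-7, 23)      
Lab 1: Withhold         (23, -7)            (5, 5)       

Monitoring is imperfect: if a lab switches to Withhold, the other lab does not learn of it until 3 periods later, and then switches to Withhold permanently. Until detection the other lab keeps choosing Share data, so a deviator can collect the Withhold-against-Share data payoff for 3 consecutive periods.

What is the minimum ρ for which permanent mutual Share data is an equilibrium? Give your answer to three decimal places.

0.763

The best deviation is to choose Withhold for all 3 undetected periods, earning 23 each, then 5 forever once detected.
Deviation value: 23(1−ρ^3)/(1−ρ) + 5ρ^3/(1−ρ); cooperation value: 15/(1−ρ).
IC: 15 ≥ 23(1−ρ^3) + 5ρ^3 = 23 − 18ρ^3.
So ρ^3 ≥ 8/18 = 4/9, giving ρ ≥ (4/9)^(1/3) ≈ 0.763.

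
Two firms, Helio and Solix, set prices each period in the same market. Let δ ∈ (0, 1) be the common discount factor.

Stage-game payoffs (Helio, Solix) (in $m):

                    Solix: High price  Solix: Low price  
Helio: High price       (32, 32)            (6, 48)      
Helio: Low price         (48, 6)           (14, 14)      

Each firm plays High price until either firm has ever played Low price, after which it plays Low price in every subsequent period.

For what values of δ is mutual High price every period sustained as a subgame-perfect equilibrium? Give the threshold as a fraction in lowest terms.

Under grim trigger the critical discount factor is (T−C)/(T−P) with T = 48, C = 32, P = 14.
δ* = (48−32)/(48−14) = 16/34 = 8/17.

8/17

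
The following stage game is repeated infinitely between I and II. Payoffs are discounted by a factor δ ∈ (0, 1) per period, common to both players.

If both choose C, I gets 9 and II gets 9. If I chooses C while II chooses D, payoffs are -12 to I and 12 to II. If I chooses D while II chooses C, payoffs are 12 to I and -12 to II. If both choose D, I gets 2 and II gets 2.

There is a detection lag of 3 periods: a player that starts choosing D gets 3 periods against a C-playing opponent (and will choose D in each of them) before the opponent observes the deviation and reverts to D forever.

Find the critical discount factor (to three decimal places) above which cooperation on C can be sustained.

0.669

Deviating for the 3 undetected periods gains 12−9 = 3 per period over cooperation, then loses 9−2 = 7 per period forever once punishment starts.
Gain: 3(1 + δ + … + δ^2); loss: 7·δ^3/(1−δ).
No profitable deviation ⇔ 3(1−δ^3) ≤ 7·δ^3, i.e. δ^3 ≥ 3/(3+7) = 3/10.
Hence δ ≥ (3/10)^(1/3) ≈ 0.669.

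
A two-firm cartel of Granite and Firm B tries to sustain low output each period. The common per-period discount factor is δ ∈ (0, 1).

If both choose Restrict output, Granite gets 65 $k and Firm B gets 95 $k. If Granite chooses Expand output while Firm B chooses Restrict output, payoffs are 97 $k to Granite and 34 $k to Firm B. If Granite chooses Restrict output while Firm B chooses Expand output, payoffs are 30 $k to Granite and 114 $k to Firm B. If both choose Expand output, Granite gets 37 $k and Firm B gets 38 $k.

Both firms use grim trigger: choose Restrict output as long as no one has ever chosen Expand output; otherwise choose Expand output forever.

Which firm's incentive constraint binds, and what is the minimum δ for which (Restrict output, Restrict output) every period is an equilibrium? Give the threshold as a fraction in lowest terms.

Granite; δ ≥ 8/15

For Granite: deviation gain 97−65 = 32, per-period punishment loss 65−37 = 28. IC gives δ ≥ 32/60 = 8/15.
For Firm B: gain 19, loss 57 per period, so δ ≥ 19/76 = 1/4.
The tighter constraint is Granite's, so cooperation needs δ ≥ 8/15.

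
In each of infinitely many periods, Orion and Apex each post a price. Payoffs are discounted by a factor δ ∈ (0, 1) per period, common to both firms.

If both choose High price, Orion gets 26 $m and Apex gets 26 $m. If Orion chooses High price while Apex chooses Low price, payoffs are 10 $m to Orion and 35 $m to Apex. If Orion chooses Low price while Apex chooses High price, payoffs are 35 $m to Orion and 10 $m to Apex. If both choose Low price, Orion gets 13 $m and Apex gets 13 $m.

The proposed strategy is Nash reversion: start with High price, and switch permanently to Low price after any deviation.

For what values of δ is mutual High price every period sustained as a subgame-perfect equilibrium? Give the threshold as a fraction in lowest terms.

9/22

One-period gain from deviating is 35 − 26 = 9. The loss is 26 − 13 = 13 in every subsequent period, with present value 13·δ/(1−δ).
Deviation is unprofitable when 13·δ/(1−δ) ≥ 9, i.e. δ/(1−δ) ≥ 9/13.
Equivalently δ ≥ 9/(9+13) = 9/22.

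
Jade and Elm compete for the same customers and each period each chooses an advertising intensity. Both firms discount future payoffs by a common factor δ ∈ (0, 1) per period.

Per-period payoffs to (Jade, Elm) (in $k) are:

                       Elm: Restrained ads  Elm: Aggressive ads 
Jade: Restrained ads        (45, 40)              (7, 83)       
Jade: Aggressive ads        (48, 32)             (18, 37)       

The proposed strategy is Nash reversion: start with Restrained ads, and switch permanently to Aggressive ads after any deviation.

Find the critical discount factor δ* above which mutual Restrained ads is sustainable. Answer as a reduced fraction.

43/46

Jade: cooperation gives 45 each period; deviation gives 48 once then 18 forever.
  45/(1−δ) ≥ 48 + 18δ/(1−δ) ⇒ δ ≥ 3/30 = 1/10.
Elm: cooperation gives 40 each period; deviation gives 83 once then 37 forever.
  δ ≥ 43/46.
Both must hold, so the binding constraint is Elm's: δ ≥ 43/46.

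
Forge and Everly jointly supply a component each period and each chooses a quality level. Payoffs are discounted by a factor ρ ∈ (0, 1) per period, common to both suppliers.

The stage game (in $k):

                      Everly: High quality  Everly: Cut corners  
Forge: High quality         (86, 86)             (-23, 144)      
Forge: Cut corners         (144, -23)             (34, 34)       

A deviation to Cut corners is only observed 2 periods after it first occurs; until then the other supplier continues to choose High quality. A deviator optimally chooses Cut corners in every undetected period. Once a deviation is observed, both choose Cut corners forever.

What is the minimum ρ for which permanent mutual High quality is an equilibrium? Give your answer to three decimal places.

0.726

The best deviation is to choose Cut corners for all 2 undetected periods, earning 144 each, then 34 forever once detected.
Deviation value: 144(1−ρ^2)/(1−ρ) + 34ρ^2/(1−ρ); cooperation value: 86/(1−ρ).
IC: 86 ≥ 144(1−ρ^2) + 34ρ^2 = 144 − 110ρ^2.
So ρ^2 ≥ 58/110 = 29/55, giving ρ ≥ (29/55)^(1/2) ≈ 0.726.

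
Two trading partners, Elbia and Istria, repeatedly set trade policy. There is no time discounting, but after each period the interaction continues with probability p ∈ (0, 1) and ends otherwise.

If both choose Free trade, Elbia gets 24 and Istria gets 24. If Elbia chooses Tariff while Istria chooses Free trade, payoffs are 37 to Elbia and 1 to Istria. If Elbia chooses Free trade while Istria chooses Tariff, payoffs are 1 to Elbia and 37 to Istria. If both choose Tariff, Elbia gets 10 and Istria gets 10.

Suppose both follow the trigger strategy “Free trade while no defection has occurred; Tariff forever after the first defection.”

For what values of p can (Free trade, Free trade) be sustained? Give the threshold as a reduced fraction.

Expected cooperation value is 24 + p·24 + p²·24 + … = 24/(1−p); deviation gives 37 + p·10/(1−p).
24 ≥ 37(1−p) + 10p ⇒ 27p ≥ 13 ⇒ p ≥ 13/27.

13/27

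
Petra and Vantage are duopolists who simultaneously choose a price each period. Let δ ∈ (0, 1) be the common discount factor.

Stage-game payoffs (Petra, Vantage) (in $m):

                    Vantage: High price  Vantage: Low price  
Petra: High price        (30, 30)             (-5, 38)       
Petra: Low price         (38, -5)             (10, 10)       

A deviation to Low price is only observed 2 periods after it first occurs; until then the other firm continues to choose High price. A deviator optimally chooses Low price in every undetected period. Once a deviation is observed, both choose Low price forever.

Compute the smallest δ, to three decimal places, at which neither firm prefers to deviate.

The best deviation is to choose Low price for all 2 undetected periods, earning 38 each, then 10 forever once detected.
Deviation value: 38(1−δ^2)/(1−δ) + 10δ^2/(1−δ); cooperation value: 30/(1−δ).
IC: 30 ≥ 38(1−δ^2) + 10δ^2 = 38 − 28δ^2.
So δ^2 ≥ 8/28 = 2/7, giving δ ≥ (2/7)^(1/2) ≈ 0.535.

0.535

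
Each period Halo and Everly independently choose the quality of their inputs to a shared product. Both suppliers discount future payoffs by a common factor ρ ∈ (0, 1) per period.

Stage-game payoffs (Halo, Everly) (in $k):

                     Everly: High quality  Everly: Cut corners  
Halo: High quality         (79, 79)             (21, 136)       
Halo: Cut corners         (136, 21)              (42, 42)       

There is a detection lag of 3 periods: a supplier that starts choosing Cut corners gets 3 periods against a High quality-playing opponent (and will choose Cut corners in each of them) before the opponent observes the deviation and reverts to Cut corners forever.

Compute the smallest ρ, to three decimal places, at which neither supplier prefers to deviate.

A deviator earns 136 for 3 periods, then 42 forever; cooperating earns 79 forever. Multiplying the IC by (1−ρ):
79 ≥ 136(1−ρ^3) + 42ρ^3, so 94·ρ^3 ≥ 57 and ρ^3 ≥ 57/94.
ρ ≥ (57/94)^(1/3) ≈ 0.846.

0.846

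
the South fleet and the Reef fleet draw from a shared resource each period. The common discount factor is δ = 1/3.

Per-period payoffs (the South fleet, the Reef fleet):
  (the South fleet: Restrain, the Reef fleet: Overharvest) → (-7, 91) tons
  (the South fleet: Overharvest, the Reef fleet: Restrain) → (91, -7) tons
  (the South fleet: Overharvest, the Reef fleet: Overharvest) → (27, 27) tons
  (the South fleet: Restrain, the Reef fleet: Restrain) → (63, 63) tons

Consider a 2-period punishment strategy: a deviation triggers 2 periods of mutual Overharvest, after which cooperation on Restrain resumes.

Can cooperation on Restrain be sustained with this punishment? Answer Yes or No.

Comparing payoff streams over the 3 periods until play realigns: cooperate → 63(1+δ+…+δ^2); deviate → 91 + 27(δ+…+δ^2).
Cooperation is sustained iff (63−27)(δ+…+δ^2) ≥ 91−63.
δ+…+δ^2 = 1/3·(1−(1/3)^2)/(1−1/3) = 0.4444, and (91−63)/(63−27) = 0.7778.
0.4444 < 0.7778, so cooperation is not sustainable.

No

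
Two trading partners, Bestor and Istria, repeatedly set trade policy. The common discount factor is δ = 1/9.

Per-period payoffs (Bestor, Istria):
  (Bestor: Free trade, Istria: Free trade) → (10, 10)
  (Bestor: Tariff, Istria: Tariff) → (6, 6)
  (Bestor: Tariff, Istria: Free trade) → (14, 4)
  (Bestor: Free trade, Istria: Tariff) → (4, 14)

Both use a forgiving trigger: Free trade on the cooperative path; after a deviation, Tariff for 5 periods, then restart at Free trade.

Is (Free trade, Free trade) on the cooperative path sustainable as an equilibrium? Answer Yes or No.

A one-shot deviation gives 14 now, then 6 for 5 periods, then back to 10.
Gain from deviating: (14−10) today; loss: (10−6) in each of the next 5 periods.
No-deviation condition: (10−6)(δ+…+δ^5) ≥ 14−10, i.e. δ+…+δ^5 ≥ 1.
At δ = 1/9: δ+…+δ^5 = 0.1250 < 1.0000.
So cooperation is not sustainable.

No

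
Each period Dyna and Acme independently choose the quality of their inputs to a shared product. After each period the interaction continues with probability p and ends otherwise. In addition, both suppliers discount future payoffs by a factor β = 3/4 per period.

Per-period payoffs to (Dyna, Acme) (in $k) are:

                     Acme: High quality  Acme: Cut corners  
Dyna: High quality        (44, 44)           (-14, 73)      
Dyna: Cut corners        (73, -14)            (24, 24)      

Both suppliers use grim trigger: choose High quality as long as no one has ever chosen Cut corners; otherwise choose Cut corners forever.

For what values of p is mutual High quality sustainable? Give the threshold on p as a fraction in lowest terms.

116/147

Expected continuation weight on next period's payoff is β·p = 3/4·p, which plays the role of the discount factor.
Cooperation requires 3/4·p ≥ (73−44)/(73−24) = 29/49, hence p ≥ 116/147.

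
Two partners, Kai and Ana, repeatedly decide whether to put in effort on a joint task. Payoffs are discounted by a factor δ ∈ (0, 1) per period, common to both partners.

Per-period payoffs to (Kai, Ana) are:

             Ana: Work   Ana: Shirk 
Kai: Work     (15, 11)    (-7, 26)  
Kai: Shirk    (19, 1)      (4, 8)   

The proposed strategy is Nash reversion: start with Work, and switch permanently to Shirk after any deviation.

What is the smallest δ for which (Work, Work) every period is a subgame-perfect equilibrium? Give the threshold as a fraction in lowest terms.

Kai's threshold: (19−15)/(19−4) = 4/15.
Ana's threshold: (26−11)/(26−8) = 5/6.
4/15 < 5/6, so Ana binds and δ* = 5/6.

5/6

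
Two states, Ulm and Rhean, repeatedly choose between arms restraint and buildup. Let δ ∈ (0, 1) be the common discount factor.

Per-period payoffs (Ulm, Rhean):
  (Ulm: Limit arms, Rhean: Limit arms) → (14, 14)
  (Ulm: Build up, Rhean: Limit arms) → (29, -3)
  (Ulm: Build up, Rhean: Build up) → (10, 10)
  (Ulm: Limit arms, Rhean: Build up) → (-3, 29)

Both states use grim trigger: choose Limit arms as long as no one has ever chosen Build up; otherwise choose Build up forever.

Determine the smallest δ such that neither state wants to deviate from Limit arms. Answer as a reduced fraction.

Cooperation forever yields 14 each period: 14/(1−δ).
Deviating yields 29 once, then 10 forever: 29 + 10δ/(1−δ).
No profitable deviation requires 14/(1−δ) ≥ 29 + 10δ/(1−δ).
Multiplying by (1−δ): 14 ≥ 29(1−δ) + 10δ = 29 − 19δ.
So 19δ ≥ 15, i.e. δ ≥ 15/19.

15/19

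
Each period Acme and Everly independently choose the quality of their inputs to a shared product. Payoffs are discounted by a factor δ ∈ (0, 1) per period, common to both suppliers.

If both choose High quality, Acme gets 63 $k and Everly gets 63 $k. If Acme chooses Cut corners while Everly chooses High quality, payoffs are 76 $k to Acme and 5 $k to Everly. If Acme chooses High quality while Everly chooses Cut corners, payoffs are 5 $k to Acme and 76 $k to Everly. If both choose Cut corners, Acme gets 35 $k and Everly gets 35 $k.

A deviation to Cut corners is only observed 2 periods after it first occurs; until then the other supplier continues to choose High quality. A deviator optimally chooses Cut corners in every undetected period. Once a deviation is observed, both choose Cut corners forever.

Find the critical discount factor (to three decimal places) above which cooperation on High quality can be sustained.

The best deviation is to choose Cut corners for all 2 undetected periods, earning 76 each, then 35 forever once detected.
Deviation value: 76(1−δ^2)/(1−δ) + 35δ^2/(1−δ); cooperation value: 63/(1−δ).
IC: 63 ≥ 76(1−δ^2) + 35δ^2 = 76 − 41δ^2.
So δ^2 ≥ 13/41, giving δ ≥ (13/41)^(1/2) ≈ 0.563.

0.563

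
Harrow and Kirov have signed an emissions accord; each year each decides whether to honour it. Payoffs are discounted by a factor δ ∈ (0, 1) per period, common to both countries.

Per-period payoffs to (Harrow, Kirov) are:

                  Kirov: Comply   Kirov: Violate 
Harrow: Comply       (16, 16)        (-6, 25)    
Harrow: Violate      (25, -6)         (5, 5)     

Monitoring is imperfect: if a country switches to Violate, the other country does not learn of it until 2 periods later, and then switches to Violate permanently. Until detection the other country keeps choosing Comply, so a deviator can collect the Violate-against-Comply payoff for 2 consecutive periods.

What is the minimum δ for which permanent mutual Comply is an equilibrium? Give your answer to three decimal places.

Deviating for the 2 undetected periods gains 25−16 = 9 per period over cooperation, then loses 16−5 = 11 per period forever once punishment starts.
Gain: 9(1 + δ + … + δ^1); loss: 11·δ^2/(1−δ).
No profitable deviation ⇔ 9(1−δ^2) ≤ 11·δ^2, i.e. δ^2 ≥ 9/(9+11) = 9/20.
Hence δ ≥ (9/20)^(1/2) ≈ 0.671.

0.671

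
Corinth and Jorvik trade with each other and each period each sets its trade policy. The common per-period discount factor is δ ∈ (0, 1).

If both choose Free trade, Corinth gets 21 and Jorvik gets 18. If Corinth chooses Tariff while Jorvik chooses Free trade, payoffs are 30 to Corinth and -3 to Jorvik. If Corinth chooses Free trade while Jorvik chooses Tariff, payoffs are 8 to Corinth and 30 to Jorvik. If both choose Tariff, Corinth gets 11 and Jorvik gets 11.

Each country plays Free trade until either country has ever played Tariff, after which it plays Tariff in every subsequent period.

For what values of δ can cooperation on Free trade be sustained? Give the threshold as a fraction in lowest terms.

Corinth's threshold: (30−21)/(30−11) = 9/19.
Jorvik's threshold: (30−18)/(30−11) = 12/19.
9/19 < 12/19, so Jorvik binds and δ* = 12/19.

12/19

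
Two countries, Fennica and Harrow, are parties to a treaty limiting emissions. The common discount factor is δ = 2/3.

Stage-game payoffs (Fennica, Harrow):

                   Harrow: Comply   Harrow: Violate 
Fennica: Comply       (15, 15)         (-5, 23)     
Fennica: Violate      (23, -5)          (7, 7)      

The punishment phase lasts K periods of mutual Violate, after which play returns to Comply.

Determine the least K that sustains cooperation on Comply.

2

No profitable deviation requires (15−7)(δ+…+δ^K) ≥ 23−15, i.e. δ+…+δ^K ≥ 1 ≈ 1.0000.
With δ = 2/3, the partial sums are K=1: 0.6667, K=2: 1.1111.
K = 2 is the first length at which the sum reaches 1.0000.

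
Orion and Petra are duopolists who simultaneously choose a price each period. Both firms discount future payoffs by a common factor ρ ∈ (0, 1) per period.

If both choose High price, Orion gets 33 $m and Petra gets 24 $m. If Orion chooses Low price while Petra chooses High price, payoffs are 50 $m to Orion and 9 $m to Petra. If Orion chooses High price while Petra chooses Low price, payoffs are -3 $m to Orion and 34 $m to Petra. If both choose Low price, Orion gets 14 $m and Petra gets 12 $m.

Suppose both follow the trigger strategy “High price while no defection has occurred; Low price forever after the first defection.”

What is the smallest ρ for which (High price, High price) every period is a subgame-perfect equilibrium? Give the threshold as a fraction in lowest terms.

17/36

Orion: cooperation gives 33 each period; deviation gives 50 once then 14 forever.
  33/(1−ρ) ≥ 50 + 14ρ/(1−ρ) ⇒ ρ ≥ 17/36.
Petra: cooperation gives 24 each period; deviation gives 34 once then 12 forever.
  ρ ≥ 10/22 = 5/11.
Both must hold, so the binding constraint is Orion's: ρ ≥ 17/36.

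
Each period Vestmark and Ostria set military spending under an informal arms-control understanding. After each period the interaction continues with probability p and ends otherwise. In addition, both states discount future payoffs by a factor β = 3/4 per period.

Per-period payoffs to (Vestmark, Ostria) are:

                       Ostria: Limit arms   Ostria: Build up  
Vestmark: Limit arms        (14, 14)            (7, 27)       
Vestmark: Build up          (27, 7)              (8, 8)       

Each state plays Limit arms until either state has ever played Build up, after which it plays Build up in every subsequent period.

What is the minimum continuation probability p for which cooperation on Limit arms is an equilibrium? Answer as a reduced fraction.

Expected continuation weight on next period's payoff is β·p = 3/4·p, which plays the role of the discount factor.
Cooperation requires 3/4·p ≥ (27−14)/(27−8) = 13/19, hence p ≥ 52/57.

52/57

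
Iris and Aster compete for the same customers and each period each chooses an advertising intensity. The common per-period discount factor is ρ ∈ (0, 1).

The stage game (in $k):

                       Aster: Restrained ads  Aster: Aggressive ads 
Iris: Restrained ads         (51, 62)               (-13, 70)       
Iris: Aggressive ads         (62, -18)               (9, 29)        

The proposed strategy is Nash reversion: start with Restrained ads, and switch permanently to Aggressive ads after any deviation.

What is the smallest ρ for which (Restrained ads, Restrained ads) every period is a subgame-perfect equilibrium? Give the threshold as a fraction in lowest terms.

11/53

For Iris: deviation gain 62−51 = 11, per-period punishment loss 51−9 = 42. IC gives ρ ≥ 11/53.
For Aster: gain 8, loss 33 per period, so ρ ≥ 8/41.
The tighter constraint is Iris's, so cooperation needs ρ ≥ 11/53.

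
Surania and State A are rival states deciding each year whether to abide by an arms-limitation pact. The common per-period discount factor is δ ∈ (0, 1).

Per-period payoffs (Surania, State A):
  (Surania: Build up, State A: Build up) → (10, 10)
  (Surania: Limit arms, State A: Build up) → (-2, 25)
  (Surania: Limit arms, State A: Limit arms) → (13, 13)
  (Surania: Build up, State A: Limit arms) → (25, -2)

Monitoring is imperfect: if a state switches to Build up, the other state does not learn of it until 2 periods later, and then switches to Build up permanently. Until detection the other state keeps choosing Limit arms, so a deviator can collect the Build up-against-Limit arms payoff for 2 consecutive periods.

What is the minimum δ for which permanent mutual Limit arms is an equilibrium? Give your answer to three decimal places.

Deviating for the 2 undetected periods gains 25−13 = 12 per period over cooperation, then loses 13−10 = 3 per period forever once punishment starts.
Gain: 12(1 + δ + … + δ^1); loss: 3·δ^2/(1−δ).
No profitable deviation ⇔ 12(1−δ^2) ≤ 3·δ^2, i.e. δ^2 ≥ 12/(12+3) = 4/5.
Hence δ ≥ (4/5)^(1/2) ≈ 0.894.

0.894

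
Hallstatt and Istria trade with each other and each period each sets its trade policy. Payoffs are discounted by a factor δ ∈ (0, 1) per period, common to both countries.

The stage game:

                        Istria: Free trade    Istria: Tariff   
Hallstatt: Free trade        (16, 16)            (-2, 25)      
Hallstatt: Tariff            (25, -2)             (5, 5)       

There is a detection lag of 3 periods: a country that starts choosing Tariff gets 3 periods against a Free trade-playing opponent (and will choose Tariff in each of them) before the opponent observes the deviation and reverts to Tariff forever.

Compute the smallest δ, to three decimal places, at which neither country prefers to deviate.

A deviator earns 25 for 3 periods, then 5 forever; cooperating earns 16 forever. Multiplying the IC by (1−δ):
16 ≥ 25(1−δ^3) + 5δ^3, so 20·δ^3 ≥ 9 and δ^3 ≥ 9/20.
δ ≥ (9/20)^(1/3) ≈ 0.766.

0.766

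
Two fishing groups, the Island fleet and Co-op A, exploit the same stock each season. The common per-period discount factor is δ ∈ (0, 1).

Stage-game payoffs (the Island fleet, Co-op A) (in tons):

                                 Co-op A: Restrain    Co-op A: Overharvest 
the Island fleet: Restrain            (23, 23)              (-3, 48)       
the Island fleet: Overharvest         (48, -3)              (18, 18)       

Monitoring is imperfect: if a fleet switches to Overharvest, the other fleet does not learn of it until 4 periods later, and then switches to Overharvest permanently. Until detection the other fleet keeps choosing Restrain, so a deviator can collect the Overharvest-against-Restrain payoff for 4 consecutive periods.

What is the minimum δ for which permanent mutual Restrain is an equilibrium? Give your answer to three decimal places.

0.955

The best deviation is to choose Overharvest for all 4 undetected periods, earning 48 each, then 18 forever once detected.
Deviation value: 48(1−δ^4)/(1−δ) + 18δ^4/(1−δ); cooperation value: 23/(1−δ).
IC: 23 ≥ 48(1−δ^4) + 18δ^4 = 48 − 30δ^4.
So δ^4 ≥ 25/30 = 5/6, giving δ ≥ (5/6)^(1/4) ≈ 0.955.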